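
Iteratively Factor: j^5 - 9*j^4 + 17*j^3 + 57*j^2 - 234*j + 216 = (j - 2)*(j^4 - 7*j^3 + 3*j^2 + 63*j - 108) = (j - 2)*(j + 3)*(j^3 - 10*j^2 + 33*j - 36) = (j - 3)*(j - 2)*(j + 3)*(j^2 - 7*j + 12) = (j - 4)*(j - 3)*(j - 2)*(j + 3)*(j - 3)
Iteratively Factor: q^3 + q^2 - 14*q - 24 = (q + 2)*(q^2 - q - 12) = (q - 4)*(q + 2)*(q + 3)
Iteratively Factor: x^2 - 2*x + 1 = (x - 1)*(x - 1)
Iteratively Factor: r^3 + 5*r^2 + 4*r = (r)*(r^2 + 5*r + 4) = r*(r + 4)*(r + 1)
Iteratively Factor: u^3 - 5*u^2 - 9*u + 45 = (u + 3)*(u^2 - 8*u + 15) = (u - 5)*(u + 3)*(u - 3)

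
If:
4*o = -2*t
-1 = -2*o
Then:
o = 1/2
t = -1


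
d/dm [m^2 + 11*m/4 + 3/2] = 2*m + 11/4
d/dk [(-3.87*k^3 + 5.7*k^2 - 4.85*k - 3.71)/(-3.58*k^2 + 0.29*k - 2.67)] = (13.8546*k^4 - 2.2446*k^3 + 15.2887*k^2 - 57.0016*k + 14.0254)/(12.8164*k^4 - 2.0764*k^3 + 19.2013*k^2 - 1.5486*k + 7.1289)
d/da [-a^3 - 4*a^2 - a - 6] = -3*a^2 - 8*a - 1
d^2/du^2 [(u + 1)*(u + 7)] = 2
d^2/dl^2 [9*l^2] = 18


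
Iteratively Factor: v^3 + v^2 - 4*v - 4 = (v + 2)*(v^2 - v - 2) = (v - 2)*(v + 2)*(v + 1)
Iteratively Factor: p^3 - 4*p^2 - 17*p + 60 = (p + 4)*(p^2 - 8*p + 15) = (p - 3)*(p + 4)*(p - 5)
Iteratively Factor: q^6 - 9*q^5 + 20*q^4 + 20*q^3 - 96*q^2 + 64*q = (q - 2)*(q^5 - 7*q^4 + 6*q^3 + 32*q^2 - 32*q) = (q - 2)*(q - 1)*(q^4 - 6*q^3 + 32*q) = (q - 2)*(q - 1)*(q + 2)*(q^3 - 8*q^2 + 16*q) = (q - 4)*(q - 2)*(q - 1)*(q + 2)*(q^2 - 4*q) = (q - 4)^2*(q - 2)*(q - 1)*(q + 2)*(q)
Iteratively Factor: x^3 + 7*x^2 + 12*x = (x + 4)*(x^2 + 3*x) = x*(x + 4)*(x + 3)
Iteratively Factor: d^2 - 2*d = (d - 2)*(d)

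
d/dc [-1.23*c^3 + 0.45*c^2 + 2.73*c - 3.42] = -3.69*c^2 + 0.9*c + 2.73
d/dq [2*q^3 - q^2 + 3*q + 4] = 6*q^2 - 2*q + 3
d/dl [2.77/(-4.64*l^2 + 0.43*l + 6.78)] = (25.7056*l - 1.1911)/(-4.64*l^2 + 0.43*l + 6.78)^2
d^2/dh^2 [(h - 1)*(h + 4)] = 2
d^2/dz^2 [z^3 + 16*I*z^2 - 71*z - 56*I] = 6*z + 32*I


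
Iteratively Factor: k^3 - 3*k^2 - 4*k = (k)*(k^2 - 3*k - 4) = k*(k + 1)*(k - 4)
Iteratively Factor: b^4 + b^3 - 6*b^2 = (b - 2)*(b^3 + 3*b^2) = b*(b - 2)*(b^2 + 3*b) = b*(b - 2)*(b + 3)*(b)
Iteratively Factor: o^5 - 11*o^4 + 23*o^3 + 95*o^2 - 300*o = (o - 5)*(o^4 - 6*o^3 - 7*o^2 + 60*o) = o*(o - 5)*(o^3 - 6*o^2 - 7*o + 60) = o*(o - 5)*(o - 4)*(o^2 - 2*o - 15) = o*(o - 5)^2*(o - 4)*(o + 3)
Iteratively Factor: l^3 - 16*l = (l + 4)*(l^2 - 4*l) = l*(l + 4)*(l - 4)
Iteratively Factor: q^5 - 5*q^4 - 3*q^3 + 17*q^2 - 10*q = (q - 1)*(q^4 - 4*q^3 - 7*q^2 + 10*q) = q*(q - 1)*(q^3 - 4*q^2 - 7*q + 10) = q*(q - 1)^2*(q^2 - 3*q - 10) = q*(q - 1)^2*(q + 2)*(q - 5)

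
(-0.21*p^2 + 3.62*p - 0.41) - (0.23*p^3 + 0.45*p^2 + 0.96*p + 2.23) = -0.23*p^3 - 0.66*p^2 + 2.66*p - 2.64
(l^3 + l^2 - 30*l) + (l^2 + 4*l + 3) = l^3 + 2*l^2 - 26*l + 3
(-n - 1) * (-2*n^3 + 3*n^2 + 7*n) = 2*n^4 - n^3 - 10*n^2 - 7*n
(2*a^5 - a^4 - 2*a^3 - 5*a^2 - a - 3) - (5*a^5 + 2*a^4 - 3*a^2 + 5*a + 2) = -3*a^5 - 3*a^4 - 2*a^3 - 2*a^2 - 6*a - 5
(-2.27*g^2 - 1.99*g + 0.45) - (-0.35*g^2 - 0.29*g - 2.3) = -1.92*g^2 - 1.7*g + 2.75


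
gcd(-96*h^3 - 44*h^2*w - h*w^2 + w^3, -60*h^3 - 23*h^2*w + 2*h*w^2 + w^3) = 12*h^2 + 7*h*w + w^2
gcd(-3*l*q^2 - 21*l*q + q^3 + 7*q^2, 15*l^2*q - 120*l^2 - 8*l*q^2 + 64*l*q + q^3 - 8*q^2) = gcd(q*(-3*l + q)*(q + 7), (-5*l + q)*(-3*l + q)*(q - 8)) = -3*l + q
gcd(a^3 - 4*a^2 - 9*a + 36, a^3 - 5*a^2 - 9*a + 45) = a^2 - 9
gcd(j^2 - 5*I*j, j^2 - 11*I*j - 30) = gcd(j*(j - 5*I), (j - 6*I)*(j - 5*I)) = j - 5*I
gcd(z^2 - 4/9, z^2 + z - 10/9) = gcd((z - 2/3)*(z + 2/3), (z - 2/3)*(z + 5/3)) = z - 2/3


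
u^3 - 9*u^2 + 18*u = u*(u - 6)*(u - 3)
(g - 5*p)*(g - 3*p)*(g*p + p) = g^3*p - 8*g^2*p^2 + g^2*p + 15*g*p^3 - 8*g*p^2 + 15*p^3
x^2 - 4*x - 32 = (x - 8)*(x + 4)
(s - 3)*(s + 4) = s^2 + s - 12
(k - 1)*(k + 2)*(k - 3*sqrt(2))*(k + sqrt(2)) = k^4 - 2*sqrt(2)*k^3 + k^3 - 8*k^2 - 2*sqrt(2)*k^2 - 6*k + 4*sqrt(2)*k + 12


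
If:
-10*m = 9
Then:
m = -9/10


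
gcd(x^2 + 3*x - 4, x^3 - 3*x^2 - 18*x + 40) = x + 4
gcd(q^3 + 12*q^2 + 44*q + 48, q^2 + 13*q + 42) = q + 6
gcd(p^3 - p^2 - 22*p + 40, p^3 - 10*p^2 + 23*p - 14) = p - 2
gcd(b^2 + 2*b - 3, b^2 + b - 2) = b - 1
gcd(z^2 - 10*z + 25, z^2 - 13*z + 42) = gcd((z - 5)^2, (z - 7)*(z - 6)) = 1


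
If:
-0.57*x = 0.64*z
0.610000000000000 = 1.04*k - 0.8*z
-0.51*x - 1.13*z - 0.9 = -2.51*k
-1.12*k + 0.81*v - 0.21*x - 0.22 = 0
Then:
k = 0.27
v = 0.76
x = 0.47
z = -0.42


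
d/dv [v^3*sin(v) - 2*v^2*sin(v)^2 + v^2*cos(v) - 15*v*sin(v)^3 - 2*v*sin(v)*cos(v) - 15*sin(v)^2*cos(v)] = v^3*cos(v) + 2*v^2*sin(v) - 2*v^2*sin(2*v) - 37*v*cos(v)/4 + 45*v*cos(3*v)/4 - 2*v - 15*sin(v)/2 - sin(2*v) - 15*sin(3*v)/2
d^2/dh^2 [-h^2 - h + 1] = -2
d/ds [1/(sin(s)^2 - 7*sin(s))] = (7 - 2*sin(s))*cos(s)/((sin(s) - 7)^2*sin(s)^2)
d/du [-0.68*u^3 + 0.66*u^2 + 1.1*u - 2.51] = -2.04*u^2 + 1.32*u + 1.1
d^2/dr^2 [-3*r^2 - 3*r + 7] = -6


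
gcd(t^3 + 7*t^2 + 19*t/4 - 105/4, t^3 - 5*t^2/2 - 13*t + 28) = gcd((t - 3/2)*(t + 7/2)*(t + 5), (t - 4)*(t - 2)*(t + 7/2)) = t + 7/2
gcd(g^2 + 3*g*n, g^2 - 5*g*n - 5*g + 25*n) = 1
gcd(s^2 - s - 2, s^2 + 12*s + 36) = 1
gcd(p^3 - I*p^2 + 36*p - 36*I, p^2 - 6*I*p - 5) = p - I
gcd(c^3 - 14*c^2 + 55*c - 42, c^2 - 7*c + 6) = c^2 - 7*c + 6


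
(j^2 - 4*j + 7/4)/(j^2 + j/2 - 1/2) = (j - 7/2)/(j + 1)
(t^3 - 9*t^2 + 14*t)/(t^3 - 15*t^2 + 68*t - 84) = t/(t - 6)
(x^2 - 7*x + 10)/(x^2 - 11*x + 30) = (x - 2)/(x - 6)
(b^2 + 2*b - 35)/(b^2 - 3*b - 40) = (-b^2 - 2*b + 35)/(-b^2 + 3*b + 40)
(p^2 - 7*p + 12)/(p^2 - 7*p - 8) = (-p^2 + 7*p - 12)/(-p^2 + 7*p + 8)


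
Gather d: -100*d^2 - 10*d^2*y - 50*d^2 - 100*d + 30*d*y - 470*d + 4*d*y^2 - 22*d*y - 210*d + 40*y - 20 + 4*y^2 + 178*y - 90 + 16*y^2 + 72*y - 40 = d^2*(-10*y - 150) + d*(4*y^2 + 8*y - 780) + 20*y^2 + 290*y - 150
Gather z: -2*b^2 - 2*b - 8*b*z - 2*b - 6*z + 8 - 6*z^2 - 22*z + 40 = -2*b^2 - 4*b - 6*z^2 + z*(-8*b - 28) + 48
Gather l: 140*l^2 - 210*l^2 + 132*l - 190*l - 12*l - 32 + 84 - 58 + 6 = -70*l^2 - 70*l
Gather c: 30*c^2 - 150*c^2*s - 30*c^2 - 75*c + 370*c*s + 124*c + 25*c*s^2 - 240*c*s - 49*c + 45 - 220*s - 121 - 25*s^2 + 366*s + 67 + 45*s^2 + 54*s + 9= -150*c^2*s + c*(25*s^2 + 130*s) + 20*s^2 + 200*s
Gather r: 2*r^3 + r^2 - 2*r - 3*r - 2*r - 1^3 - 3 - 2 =2*r^3 + r^2 - 7*r - 6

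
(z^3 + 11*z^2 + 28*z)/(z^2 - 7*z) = (z^2 + 11*z + 28)/(z - 7)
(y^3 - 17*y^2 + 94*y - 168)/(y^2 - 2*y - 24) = (y^2 - 11*y + 28)/(y + 4)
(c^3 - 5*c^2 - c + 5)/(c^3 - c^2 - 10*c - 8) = (c^2 - 6*c + 5)/(c^2 - 2*c - 8)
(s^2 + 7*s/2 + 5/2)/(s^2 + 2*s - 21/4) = 2*(2*s^2 + 7*s + 5)/(4*s^2 + 8*s - 21)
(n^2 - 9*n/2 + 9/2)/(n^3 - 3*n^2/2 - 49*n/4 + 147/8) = 4*(n - 3)/(4*n^2 - 49)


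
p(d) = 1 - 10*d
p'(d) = -10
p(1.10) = -10.00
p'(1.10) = -10.00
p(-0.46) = 5.60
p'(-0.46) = -10.00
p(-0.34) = 4.40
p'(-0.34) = -10.00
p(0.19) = -0.90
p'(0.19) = -10.00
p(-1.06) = 11.60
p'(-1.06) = -10.00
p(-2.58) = 26.80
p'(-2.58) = -10.00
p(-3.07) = 31.70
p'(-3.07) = -10.00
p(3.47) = -33.70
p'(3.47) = -10.00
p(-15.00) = 151.00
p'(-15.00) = -10.00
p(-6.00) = 61.00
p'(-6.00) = -10.00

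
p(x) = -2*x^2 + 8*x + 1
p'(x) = 8 - 4*x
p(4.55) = -4.00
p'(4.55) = -10.20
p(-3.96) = -62.04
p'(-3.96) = 23.84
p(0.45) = 4.20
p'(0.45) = 6.20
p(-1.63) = -17.35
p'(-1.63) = 14.52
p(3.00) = 7.00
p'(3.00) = -4.00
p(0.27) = 3.01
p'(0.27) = 6.92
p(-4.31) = -70.63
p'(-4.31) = 25.24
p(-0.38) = -2.33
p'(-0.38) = 9.52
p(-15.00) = -569.00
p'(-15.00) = 68.00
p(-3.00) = -41.00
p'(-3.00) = 20.00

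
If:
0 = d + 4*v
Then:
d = -4*v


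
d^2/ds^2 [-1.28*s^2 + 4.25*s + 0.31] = -2.56000000000000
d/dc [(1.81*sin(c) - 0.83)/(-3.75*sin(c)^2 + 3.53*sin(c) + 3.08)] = (6.7875*sin(c)^2 - 6.225*sin(c) + 8.5047)*cos(c)/(14.0625*sin(c)^4 - 26.475*sin(c)^3 - 10.6391*sin(c)^2 + 21.7448*sin(c) + 9.4864)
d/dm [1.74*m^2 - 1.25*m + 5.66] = 3.48*m - 1.25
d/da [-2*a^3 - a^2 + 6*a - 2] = -6*a^2 - 2*a + 6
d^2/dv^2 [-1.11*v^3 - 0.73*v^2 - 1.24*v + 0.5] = -6.66*v - 1.46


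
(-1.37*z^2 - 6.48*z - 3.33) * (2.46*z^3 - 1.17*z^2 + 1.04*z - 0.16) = -3.3702*z^5 - 14.3379*z^4 - 2.035*z^3 - 2.6239*z^2 - 2.4264*z + 0.5328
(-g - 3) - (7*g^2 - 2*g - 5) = -7*g^2 + g + 2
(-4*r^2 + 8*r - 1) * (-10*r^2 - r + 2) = 40*r^4 - 76*r^3 - 6*r^2 + 17*r - 2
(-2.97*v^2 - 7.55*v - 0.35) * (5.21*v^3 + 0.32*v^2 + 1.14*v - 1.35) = -15.4737*v^5 - 40.2859*v^4 - 7.6253*v^3 - 4.7095*v^2 + 9.7935*v + 0.4725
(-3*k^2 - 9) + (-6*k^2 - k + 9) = -9*k^2 - k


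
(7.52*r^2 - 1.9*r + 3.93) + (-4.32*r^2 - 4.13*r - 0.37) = 3.2*r^2 - 6.03*r + 3.56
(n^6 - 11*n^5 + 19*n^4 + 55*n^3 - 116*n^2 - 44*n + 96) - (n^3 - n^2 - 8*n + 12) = n^6 - 11*n^5 + 19*n^4 + 54*n^3 - 115*n^2 - 36*n + 84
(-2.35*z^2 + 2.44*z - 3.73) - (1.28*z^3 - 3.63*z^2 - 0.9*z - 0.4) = -1.28*z^3 + 1.28*z^2 + 3.34*z - 3.33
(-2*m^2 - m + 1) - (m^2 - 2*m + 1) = -3*m^2 + m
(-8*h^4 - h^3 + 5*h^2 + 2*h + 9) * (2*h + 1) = -16*h^5 - 10*h^4 + 9*h^3 + 9*h^2 + 20*h + 9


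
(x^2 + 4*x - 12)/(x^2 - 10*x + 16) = (x + 6)/(x - 8)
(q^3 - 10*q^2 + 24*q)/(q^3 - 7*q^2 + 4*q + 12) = q*(q - 4)/(q^2 - q - 2)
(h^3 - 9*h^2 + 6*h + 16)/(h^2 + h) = h - 10 + 16/h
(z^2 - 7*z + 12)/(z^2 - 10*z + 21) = (z - 4)/(z - 7)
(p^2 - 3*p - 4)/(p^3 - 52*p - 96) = (-p^2 + 3*p + 4)/(-p^3 + 52*p + 96)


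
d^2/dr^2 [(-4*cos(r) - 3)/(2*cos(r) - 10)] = 23*(cos(r)^2 + 5*cos(r) - 2)/(2*(cos(r) - 5)^3)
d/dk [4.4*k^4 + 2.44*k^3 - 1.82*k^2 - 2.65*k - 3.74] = 17.6*k^3 + 7.32*k^2 - 3.64*k - 2.65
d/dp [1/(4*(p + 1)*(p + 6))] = (-2*p - 7)/(4*(p^4 + 14*p^3 + 61*p^2 + 84*p + 36))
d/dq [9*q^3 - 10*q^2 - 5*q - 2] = 27*q^2 - 20*q - 5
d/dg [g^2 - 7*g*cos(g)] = 7*g*sin(g) + 2*g - 7*cos(g)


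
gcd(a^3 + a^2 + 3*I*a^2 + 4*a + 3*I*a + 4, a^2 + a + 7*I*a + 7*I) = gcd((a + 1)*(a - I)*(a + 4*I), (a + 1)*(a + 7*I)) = a + 1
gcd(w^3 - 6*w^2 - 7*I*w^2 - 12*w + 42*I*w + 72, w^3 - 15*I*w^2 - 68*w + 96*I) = w^2 - 7*I*w - 12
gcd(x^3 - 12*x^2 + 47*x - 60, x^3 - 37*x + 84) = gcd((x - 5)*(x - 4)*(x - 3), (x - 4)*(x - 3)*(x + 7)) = x^2 - 7*x + 12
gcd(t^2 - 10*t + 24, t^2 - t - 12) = t - 4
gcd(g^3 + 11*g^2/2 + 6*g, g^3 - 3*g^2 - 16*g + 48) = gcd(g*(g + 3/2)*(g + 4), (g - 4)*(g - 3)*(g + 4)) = g + 4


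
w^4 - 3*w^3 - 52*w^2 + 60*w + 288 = (w - 8)*(w - 3)*(w + 2)*(w + 6)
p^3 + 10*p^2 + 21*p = p*(p + 3)*(p + 7)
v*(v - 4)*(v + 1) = v^3 - 3*v^2 - 4*v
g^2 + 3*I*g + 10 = (g - 2*I)*(g + 5*I)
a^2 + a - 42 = (a - 6)*(a + 7)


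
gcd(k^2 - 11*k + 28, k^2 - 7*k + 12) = k - 4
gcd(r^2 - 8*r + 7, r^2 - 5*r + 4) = r - 1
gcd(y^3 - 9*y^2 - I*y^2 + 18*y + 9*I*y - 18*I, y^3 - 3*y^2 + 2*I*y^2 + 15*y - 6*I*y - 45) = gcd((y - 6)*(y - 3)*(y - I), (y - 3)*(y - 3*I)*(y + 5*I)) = y - 3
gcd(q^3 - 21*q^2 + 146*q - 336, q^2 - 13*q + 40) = q - 8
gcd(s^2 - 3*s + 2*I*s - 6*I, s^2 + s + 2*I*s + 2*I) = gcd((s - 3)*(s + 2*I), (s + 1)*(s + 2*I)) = s + 2*I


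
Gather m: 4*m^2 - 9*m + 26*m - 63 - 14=4*m^2 + 17*m - 77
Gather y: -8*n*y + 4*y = y*(4 - 8*n)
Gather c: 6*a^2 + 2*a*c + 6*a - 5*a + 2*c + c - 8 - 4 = 6*a^2 + a + c*(2*a + 3) - 12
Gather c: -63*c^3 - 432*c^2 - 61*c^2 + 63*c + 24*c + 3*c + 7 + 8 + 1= -63*c^3 - 493*c^2 + 90*c + 16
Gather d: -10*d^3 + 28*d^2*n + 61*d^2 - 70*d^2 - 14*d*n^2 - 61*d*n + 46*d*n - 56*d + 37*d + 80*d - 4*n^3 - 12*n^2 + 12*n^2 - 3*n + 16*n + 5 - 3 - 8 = -10*d^3 + d^2*(28*n - 9) + d*(-14*n^2 - 15*n + 61) - 4*n^3 + 13*n - 6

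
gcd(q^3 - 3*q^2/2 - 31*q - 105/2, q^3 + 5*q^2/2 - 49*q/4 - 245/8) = q + 5/2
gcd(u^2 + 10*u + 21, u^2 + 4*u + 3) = u + 3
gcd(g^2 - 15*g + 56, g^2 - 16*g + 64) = g - 8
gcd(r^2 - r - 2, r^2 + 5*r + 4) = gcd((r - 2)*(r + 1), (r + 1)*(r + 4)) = r + 1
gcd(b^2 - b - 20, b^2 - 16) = b + 4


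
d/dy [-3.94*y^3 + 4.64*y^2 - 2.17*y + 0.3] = -11.82*y^2 + 9.28*y - 2.17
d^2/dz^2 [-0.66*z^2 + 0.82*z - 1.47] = -1.32000000000000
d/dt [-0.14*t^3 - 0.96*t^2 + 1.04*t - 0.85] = -0.42*t^2 - 1.92*t + 1.04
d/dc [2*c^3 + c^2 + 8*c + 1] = 6*c^2 + 2*c + 8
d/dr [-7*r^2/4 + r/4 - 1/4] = 1/4 - 7*r/2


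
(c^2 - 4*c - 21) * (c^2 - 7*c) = c^4 - 11*c^3 + 7*c^2 + 147*c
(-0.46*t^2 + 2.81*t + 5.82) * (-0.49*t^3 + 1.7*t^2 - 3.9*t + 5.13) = 0.2254*t^5 - 2.1589*t^4 + 3.7192*t^3 - 3.4248*t^2 - 8.2827*t + 29.8566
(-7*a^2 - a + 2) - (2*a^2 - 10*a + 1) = -9*a^2 + 9*a + 1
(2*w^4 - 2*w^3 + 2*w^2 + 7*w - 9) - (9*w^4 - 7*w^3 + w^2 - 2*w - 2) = -7*w^4 + 5*w^3 + w^2 + 9*w - 7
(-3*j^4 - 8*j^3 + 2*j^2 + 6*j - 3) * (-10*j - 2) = 30*j^5 + 86*j^4 - 4*j^3 - 64*j^2 + 18*j + 6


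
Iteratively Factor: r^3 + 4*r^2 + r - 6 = (r + 2)*(r^2 + 2*r - 3) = (r + 2)*(r + 3)*(r - 1)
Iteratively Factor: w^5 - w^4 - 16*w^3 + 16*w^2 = (w - 4)*(w^4 + 3*w^3 - 4*w^2) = (w - 4)*(w - 1)*(w^3 + 4*w^2) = w*(w - 4)*(w - 1)*(w^2 + 4*w) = w*(w - 4)*(w - 1)*(w + 4)*(w)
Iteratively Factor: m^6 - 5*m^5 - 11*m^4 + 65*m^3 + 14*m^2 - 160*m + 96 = (m + 3)*(m^5 - 8*m^4 + 13*m^3 + 26*m^2 - 64*m + 32) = (m - 4)*(m + 3)*(m^4 - 4*m^3 - 3*m^2 + 14*m - 8) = (m - 4)*(m - 1)*(m + 3)*(m^3 - 3*m^2 - 6*m + 8) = (m - 4)*(m - 1)^2*(m + 3)*(m^2 - 2*m - 8) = (m - 4)*(m - 1)^2*(m + 2)*(m + 3)*(m - 4)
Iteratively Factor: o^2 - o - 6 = (o + 2)*(o - 3)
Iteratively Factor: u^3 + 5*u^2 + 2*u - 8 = (u - 1)*(u^2 + 6*u + 8) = (u - 1)*(u + 4)*(u + 2)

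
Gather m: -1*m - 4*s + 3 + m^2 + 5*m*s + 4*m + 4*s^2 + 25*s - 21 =m^2 + m*(5*s + 3) + 4*s^2 + 21*s - 18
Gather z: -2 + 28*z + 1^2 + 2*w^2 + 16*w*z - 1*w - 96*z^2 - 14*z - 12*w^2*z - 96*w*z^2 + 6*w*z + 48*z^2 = 2*w^2 - w + z^2*(-96*w - 48) + z*(-12*w^2 + 22*w + 14) - 1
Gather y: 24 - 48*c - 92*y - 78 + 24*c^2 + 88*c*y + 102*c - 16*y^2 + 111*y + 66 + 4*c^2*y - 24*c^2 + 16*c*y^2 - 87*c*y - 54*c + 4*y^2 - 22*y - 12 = y^2*(16*c - 12) + y*(4*c^2 + c - 3)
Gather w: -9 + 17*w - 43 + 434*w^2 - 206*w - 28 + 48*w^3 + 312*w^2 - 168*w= 48*w^3 + 746*w^2 - 357*w - 80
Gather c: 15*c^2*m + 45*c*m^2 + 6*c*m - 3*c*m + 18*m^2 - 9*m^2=15*c^2*m + c*(45*m^2 + 3*m) + 9*m^2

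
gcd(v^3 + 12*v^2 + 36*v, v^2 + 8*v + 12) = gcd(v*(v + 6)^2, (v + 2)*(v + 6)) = v + 6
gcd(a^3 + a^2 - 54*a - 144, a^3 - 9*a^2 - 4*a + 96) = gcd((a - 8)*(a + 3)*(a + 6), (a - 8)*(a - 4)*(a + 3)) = a^2 - 5*a - 24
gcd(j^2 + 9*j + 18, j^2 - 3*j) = 1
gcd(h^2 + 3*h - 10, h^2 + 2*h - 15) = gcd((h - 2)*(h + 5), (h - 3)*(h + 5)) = h + 5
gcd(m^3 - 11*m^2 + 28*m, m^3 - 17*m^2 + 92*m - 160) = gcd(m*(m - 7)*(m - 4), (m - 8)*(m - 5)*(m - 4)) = m - 4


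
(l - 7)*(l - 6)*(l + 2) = l^3 - 11*l^2 + 16*l + 84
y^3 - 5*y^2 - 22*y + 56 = (y - 7)*(y - 2)*(y + 4)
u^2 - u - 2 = (u - 2)*(u + 1)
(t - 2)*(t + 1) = t^2 - t - 2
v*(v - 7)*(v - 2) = v^3 - 9*v^2 + 14*v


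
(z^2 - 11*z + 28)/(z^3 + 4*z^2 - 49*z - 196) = (z - 4)/(z^2 + 11*z + 28)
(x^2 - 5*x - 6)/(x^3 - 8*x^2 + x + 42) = (x^2 - 5*x - 6)/(x^3 - 8*x^2 + x + 42)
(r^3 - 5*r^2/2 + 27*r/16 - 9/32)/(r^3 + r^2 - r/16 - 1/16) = (8*r^2 - 18*r + 9)/(2*(4*r^2 + 5*r + 1))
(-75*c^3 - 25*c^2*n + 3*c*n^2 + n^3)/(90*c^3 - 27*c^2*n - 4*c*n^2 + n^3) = (-15*c^2 - 2*c*n + n^2)/(18*c^2 - 9*c*n + n^2)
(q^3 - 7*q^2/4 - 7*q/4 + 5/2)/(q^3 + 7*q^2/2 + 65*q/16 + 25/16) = 4*(q^2 - 3*q + 2)/(4*q^2 + 9*q + 5)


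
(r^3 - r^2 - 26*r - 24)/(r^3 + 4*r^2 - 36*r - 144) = (r + 1)/(r + 6)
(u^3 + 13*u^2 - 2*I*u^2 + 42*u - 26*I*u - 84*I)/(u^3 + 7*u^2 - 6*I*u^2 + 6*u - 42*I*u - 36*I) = (u^2 + u*(7 - 2*I) - 14*I)/(u^2 + u*(1 - 6*I) - 6*I)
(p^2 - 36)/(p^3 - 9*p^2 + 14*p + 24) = (p + 6)/(p^2 - 3*p - 4)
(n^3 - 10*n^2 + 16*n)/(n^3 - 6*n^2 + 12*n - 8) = n*(n - 8)/(n^2 - 4*n + 4)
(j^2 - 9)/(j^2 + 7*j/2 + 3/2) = 2*(j - 3)/(2*j + 1)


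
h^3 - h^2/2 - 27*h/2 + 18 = (h - 3)*(h - 3/2)*(h + 4)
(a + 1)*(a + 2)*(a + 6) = a^3 + 9*a^2 + 20*a + 12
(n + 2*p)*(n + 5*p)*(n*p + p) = n^3*p + 7*n^2*p^2 + n^2*p + 10*n*p^3 + 7*n*p^2 + 10*p^3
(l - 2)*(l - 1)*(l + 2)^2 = l^4 + l^3 - 6*l^2 - 4*l + 8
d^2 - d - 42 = (d - 7)*(d + 6)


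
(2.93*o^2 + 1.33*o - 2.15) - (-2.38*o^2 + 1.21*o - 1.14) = 5.31*o^2 + 0.12*o - 1.01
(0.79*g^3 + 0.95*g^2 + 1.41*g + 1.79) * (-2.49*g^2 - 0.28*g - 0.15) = -1.9671*g^5 - 2.5867*g^4 - 3.8954*g^3 - 4.9944*g^2 - 0.7127*g - 0.2685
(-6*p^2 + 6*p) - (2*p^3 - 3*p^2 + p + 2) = -2*p^3 - 3*p^2 + 5*p - 2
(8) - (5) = 3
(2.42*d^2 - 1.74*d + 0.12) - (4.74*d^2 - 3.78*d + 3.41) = -2.32*d^2 + 2.04*d - 3.29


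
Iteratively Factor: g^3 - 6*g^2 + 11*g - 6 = (g - 1)*(g^2 - 5*g + 6) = (g - 2)*(g - 1)*(g - 3)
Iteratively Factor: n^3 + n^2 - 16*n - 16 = (n - 4)*(n^2 + 5*n + 4) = (n - 4)*(n + 4)*(n + 1)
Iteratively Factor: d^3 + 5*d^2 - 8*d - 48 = (d + 4)*(d^2 + d - 12) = (d + 4)^2*(d - 3)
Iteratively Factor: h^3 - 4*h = (h - 2)*(h^2 + 2*h) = h*(h - 2)*(h + 2)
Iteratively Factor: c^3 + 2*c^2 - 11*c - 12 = (c - 3)*(c^2 + 5*c + 4) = (c - 3)*(c + 1)*(c + 4)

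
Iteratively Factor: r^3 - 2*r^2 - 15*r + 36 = (r - 3)*(r^2 + r - 12) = (r - 3)*(r + 4)*(r - 3)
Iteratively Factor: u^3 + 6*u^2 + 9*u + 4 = (u + 1)*(u^2 + 5*u + 4) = (u + 1)*(u + 4)*(u + 1)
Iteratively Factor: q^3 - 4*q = (q)*(q^2 - 4) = q*(q - 2)*(q + 2)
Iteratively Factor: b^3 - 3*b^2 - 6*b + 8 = (b - 1)*(b^2 - 2*b - 8) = (b - 1)*(b + 2)*(b - 4)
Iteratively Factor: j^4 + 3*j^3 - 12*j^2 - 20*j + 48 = (j - 2)*(j^3 + 5*j^2 - 2*j - 24) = (j - 2)^2*(j^2 + 7*j + 12) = (j - 2)^2*(j + 4)*(j + 3)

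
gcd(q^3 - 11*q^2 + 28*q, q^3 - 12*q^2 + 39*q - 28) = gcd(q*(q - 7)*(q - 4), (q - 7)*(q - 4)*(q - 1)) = q^2 - 11*q + 28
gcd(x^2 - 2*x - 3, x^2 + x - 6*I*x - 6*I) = x + 1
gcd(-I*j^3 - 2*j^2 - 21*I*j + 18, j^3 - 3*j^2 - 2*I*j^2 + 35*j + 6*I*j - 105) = 1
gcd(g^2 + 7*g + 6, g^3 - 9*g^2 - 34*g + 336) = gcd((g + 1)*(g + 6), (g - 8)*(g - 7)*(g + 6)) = g + 6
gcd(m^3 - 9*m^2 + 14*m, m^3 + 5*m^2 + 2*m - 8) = 1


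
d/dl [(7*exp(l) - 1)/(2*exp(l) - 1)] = -5*exp(l)/(2*exp(l) - 1)^2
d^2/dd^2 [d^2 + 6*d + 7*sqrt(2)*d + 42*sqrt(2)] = 2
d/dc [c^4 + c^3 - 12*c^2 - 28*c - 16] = 4*c^3 + 3*c^2 - 24*c - 28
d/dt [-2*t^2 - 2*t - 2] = -4*t - 2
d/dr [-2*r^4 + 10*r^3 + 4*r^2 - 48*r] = -8*r^3 + 30*r^2 + 8*r - 48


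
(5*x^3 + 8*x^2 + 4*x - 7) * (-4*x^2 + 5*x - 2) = -20*x^5 - 7*x^4 + 14*x^3 + 32*x^2 - 43*x + 14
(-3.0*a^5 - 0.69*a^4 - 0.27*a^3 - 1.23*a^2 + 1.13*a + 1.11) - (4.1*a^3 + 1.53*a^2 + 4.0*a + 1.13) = -3.0*a^5 - 0.69*a^4 - 4.37*a^3 - 2.76*a^2 - 2.87*a - 0.0199999999999998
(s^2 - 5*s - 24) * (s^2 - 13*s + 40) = s^4 - 18*s^3 + 81*s^2 + 112*s - 960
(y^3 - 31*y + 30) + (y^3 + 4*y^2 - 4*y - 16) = 2*y^3 + 4*y^2 - 35*y + 14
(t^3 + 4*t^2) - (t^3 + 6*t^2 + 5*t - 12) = -2*t^2 - 5*t + 12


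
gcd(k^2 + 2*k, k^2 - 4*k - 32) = 1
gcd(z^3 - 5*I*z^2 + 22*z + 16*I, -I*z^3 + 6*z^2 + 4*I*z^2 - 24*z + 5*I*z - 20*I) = z + I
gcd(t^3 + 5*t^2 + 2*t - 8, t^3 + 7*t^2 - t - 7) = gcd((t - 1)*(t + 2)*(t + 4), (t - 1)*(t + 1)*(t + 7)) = t - 1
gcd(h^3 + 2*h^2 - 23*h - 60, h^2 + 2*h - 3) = h + 3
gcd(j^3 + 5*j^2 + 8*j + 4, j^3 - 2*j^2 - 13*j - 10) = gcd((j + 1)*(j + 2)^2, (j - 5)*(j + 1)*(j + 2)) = j^2 + 3*j + 2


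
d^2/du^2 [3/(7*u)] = 6/(7*u^3)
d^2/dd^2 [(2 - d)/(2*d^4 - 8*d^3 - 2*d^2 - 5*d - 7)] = 2*((d - 2)*(-8*d^3 + 24*d^2 + 4*d + 5)^2 + (8*d^3 - 24*d^2 - 4*d - 2*(d - 2)*(-6*d^2 + 12*d + 1) - 5)*(-2*d^4 + 8*d^3 + 2*d^2 + 5*d + 7))/(-2*d^4 + 8*d^3 + 2*d^2 + 5*d + 7)^3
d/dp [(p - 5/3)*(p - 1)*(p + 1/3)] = 3*p^2 - 14*p/3 + 7/9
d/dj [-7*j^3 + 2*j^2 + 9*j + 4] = -21*j^2 + 4*j + 9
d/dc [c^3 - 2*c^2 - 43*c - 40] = 3*c^2 - 4*c - 43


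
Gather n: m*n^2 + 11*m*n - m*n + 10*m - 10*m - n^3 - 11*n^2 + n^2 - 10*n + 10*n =10*m*n - n^3 + n^2*(m - 10)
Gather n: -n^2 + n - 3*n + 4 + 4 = -n^2 - 2*n + 8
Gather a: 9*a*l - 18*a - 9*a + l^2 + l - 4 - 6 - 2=a*(9*l - 27) + l^2 + l - 12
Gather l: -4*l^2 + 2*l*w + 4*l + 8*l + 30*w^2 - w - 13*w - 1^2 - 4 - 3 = -4*l^2 + l*(2*w + 12) + 30*w^2 - 14*w - 8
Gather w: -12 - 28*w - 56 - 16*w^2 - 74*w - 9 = -16*w^2 - 102*w - 77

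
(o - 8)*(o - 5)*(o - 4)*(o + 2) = o^4 - 15*o^3 + 58*o^2 + 24*o - 320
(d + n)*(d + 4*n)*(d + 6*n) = d^3 + 11*d^2*n + 34*d*n^2 + 24*n^3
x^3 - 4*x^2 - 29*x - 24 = (x - 8)*(x + 1)*(x + 3)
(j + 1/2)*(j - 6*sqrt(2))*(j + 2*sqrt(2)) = j^3 - 4*sqrt(2)*j^2 + j^2/2 - 24*j - 2*sqrt(2)*j - 12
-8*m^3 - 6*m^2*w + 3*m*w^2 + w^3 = (-2*m + w)*(m + w)*(4*m + w)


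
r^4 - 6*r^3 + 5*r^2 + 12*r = r*(r - 4)*(r - 3)*(r + 1)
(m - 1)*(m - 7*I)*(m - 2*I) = m^3 - m^2 - 9*I*m^2 - 14*m + 9*I*m + 14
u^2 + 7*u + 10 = (u + 2)*(u + 5)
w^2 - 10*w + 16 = (w - 8)*(w - 2)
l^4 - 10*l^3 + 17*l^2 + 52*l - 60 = (l - 6)*(l - 5)*(l - 1)*(l + 2)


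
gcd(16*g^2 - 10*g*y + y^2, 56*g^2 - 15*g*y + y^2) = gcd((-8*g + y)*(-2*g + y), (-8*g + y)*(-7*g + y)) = -8*g + y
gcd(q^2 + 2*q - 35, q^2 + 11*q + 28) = q + 7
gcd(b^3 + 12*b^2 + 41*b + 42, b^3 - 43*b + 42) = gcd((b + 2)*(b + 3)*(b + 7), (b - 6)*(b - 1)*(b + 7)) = b + 7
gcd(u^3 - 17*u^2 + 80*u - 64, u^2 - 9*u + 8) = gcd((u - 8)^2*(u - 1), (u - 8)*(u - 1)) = u^2 - 9*u + 8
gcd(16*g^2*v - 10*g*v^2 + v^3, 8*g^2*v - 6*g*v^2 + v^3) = -2*g*v + v^2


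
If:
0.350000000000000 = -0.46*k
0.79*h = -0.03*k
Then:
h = 0.03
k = -0.76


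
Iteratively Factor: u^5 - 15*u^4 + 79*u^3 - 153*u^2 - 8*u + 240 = (u - 4)*(u^4 - 11*u^3 + 35*u^2 - 13*u - 60) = (u - 5)*(u - 4)*(u^3 - 6*u^2 + 5*u + 12) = (u - 5)*(u - 4)*(u - 3)*(u^2 - 3*u - 4) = (u - 5)*(u - 4)*(u - 3)*(u + 1)*(u - 4)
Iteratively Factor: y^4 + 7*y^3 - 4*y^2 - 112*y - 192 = (y + 4)*(y^3 + 3*y^2 - 16*y - 48) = (y + 3)*(y + 4)*(y^2 - 16) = (y - 4)*(y + 3)*(y + 4)*(y + 4)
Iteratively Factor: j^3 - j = (j + 1)*(j^2 - j) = j*(j + 1)*(j - 1)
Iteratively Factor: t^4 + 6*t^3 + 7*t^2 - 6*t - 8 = (t - 1)*(t^3 + 7*t^2 + 14*t + 8) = (t - 1)*(t + 4)*(t^2 + 3*t + 2) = (t - 1)*(t + 1)*(t + 4)*(t + 2)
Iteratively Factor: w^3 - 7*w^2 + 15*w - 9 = (w - 3)*(w^2 - 4*w + 3) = (w - 3)*(w - 1)*(w - 3)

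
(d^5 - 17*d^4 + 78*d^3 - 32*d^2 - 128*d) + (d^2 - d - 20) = d^5 - 17*d^4 + 78*d^3 - 31*d^2 - 129*d - 20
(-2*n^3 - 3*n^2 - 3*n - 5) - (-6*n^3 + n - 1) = 4*n^3 - 3*n^2 - 4*n - 4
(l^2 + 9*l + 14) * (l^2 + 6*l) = l^4 + 15*l^3 + 68*l^2 + 84*l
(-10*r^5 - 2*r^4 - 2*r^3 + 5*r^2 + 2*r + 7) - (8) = -10*r^5 - 2*r^4 - 2*r^3 + 5*r^2 + 2*r - 1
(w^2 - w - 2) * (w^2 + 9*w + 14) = w^4 + 8*w^3 + 3*w^2 - 32*w - 28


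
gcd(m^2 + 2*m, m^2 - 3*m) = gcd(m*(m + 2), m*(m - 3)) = m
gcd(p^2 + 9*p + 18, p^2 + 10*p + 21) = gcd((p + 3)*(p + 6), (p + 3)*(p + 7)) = p + 3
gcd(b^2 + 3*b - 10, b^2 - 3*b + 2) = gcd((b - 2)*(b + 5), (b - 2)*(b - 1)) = b - 2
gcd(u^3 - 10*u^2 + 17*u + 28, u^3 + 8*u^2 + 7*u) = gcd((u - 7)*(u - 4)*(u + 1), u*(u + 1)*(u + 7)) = u + 1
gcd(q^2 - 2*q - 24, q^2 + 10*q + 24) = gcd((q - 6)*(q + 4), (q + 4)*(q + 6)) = q + 4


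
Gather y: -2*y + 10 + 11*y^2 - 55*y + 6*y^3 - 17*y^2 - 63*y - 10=6*y^3 - 6*y^2 - 120*y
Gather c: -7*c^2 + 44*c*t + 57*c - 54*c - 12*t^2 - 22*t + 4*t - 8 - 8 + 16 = -7*c^2 + c*(44*t + 3) - 12*t^2 - 18*t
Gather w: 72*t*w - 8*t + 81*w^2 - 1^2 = 72*t*w - 8*t + 81*w^2 - 1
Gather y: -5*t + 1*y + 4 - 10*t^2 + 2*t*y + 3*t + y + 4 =-10*t^2 - 2*t + y*(2*t + 2) + 8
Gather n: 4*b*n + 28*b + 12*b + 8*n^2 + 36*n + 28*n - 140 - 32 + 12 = 40*b + 8*n^2 + n*(4*b + 64) - 160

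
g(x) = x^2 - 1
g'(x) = 2*x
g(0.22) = -0.95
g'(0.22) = 0.44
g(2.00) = 3.00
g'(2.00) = 4.00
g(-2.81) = 6.90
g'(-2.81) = -5.62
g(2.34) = 4.48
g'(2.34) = 4.68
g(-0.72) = -0.48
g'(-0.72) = -1.44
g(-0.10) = -0.99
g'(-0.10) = -0.20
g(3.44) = 10.83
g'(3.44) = 6.88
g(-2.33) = 4.43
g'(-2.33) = -4.66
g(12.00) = 143.00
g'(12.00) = 24.00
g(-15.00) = 224.00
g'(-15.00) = -30.00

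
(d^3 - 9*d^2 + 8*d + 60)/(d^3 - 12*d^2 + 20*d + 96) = (d - 5)/(d - 8)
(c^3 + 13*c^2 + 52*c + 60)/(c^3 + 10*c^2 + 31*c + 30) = (c + 6)/(c + 3)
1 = 1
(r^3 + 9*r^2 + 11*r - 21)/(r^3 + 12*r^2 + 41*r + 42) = (r - 1)/(r + 2)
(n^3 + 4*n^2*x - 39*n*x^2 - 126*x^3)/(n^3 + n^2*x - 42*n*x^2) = (n + 3*x)/n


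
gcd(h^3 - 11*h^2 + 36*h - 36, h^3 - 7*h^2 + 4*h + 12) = h^2 - 8*h + 12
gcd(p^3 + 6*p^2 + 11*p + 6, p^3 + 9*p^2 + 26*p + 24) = p^2 + 5*p + 6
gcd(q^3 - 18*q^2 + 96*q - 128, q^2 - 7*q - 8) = q - 8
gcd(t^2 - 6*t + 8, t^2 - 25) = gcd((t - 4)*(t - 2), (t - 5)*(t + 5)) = 1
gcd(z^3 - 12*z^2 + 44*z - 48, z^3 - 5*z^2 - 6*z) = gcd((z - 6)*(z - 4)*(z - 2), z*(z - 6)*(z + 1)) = z - 6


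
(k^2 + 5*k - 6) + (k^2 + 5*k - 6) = 2*k^2 + 10*k - 12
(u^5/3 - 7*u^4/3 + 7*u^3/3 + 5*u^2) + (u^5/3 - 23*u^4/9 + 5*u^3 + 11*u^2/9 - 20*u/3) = 2*u^5/3 - 44*u^4/9 + 22*u^3/3 + 56*u^2/9 - 20*u/3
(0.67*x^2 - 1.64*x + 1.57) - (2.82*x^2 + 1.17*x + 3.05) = -2.15*x^2 - 2.81*x - 1.48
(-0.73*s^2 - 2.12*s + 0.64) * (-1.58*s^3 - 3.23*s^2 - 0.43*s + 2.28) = 1.1534*s^5 + 5.7075*s^4 + 6.1503*s^3 - 2.82*s^2 - 5.1088*s + 1.4592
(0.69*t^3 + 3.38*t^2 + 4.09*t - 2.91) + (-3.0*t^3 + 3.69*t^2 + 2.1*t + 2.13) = -2.31*t^3 + 7.07*t^2 + 6.19*t - 0.78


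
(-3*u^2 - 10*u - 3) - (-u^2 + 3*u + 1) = -2*u^2 - 13*u - 4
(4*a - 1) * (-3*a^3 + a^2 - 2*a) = -12*a^4 + 7*a^3 - 9*a^2 + 2*a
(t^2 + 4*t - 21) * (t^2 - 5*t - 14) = t^4 - t^3 - 55*t^2 + 49*t + 294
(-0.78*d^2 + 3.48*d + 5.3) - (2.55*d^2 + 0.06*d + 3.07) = -3.33*d^2 + 3.42*d + 2.23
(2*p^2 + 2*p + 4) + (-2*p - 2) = 2*p^2 + 2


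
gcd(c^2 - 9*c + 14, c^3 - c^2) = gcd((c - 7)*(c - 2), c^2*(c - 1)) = 1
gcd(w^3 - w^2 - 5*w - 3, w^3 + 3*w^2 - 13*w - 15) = w^2 - 2*w - 3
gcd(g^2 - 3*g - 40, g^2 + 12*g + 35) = g + 5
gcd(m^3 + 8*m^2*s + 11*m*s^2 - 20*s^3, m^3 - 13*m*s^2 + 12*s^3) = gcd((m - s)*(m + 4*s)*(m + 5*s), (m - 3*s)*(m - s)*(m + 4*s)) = -m^2 - 3*m*s + 4*s^2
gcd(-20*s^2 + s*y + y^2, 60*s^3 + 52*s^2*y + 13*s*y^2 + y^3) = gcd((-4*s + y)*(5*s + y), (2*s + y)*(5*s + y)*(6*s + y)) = 5*s + y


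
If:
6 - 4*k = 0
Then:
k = 3/2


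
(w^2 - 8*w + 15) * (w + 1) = w^3 - 7*w^2 + 7*w + 15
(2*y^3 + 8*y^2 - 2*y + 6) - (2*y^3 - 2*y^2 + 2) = 10*y^2 - 2*y + 4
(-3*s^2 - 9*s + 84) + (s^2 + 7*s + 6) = -2*s^2 - 2*s + 90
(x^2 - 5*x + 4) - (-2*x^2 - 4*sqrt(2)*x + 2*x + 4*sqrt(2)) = 3*x^2 - 7*x + 4*sqrt(2)*x - 4*sqrt(2) + 4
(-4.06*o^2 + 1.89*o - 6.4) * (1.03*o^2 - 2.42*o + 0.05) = -4.1818*o^4 + 11.7719*o^3 - 11.3688*o^2 + 15.5825*o - 0.32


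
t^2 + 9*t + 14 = (t + 2)*(t + 7)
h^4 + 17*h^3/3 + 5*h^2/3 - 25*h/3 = h*(h - 1)*(h + 5/3)*(h + 5)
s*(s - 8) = s^2 - 8*s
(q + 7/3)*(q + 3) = q^2 + 16*q/3 + 7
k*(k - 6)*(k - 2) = k^3 - 8*k^2 + 12*k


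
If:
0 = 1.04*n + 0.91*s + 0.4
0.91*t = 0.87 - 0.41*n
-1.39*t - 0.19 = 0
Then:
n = 2.43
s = -3.21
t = -0.14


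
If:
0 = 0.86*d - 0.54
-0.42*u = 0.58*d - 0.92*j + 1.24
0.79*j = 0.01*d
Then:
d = 0.63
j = 0.01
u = -3.80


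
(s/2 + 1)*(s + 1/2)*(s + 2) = s^3/2 + 9*s^2/4 + 3*s + 1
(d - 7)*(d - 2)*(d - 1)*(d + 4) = d^4 - 6*d^3 - 17*d^2 + 78*d - 56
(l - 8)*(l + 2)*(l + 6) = l^3 - 52*l - 96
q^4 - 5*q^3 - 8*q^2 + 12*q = q*(q - 6)*(q - 1)*(q + 2)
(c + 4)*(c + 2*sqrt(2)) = c^2 + 2*sqrt(2)*c + 4*c + 8*sqrt(2)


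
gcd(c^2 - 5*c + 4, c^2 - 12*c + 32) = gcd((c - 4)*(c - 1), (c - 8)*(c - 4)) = c - 4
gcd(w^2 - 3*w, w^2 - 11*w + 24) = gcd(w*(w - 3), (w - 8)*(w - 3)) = w - 3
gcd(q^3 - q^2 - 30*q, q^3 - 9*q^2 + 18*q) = q^2 - 6*q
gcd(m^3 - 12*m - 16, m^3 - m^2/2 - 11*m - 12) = m^2 - 2*m - 8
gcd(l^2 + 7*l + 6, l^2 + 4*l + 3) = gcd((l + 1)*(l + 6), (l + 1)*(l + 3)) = l + 1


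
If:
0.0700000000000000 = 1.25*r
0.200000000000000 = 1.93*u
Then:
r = 0.06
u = 0.10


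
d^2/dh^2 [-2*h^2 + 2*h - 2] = -4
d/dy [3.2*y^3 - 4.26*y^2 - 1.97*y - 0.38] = 9.6*y^2 - 8.52*y - 1.97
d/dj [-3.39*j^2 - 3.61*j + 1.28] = -6.78*j - 3.61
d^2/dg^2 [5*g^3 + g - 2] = 30*g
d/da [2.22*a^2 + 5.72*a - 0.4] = 4.44*a + 5.72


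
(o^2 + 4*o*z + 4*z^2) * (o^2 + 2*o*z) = o^4 + 6*o^3*z + 12*o^2*z^2 + 8*o*z^3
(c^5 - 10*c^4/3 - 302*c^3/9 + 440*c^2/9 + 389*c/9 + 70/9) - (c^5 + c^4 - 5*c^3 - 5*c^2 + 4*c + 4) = -13*c^4/3 - 257*c^3/9 + 485*c^2/9 + 353*c/9 + 34/9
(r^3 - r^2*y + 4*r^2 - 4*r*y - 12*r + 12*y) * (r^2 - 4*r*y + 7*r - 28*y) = r^5 - 5*r^4*y + 11*r^4 + 4*r^3*y^2 - 55*r^3*y + 16*r^3 + 44*r^2*y^2 - 80*r^2*y - 84*r^2 + 64*r*y^2 + 420*r*y - 336*y^2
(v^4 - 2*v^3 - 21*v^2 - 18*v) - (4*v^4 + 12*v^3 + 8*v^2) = -3*v^4 - 14*v^3 - 29*v^2 - 18*v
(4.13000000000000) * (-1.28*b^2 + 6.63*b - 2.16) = -5.2864*b^2 + 27.3819*b - 8.9208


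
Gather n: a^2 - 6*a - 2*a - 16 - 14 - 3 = a^2 - 8*a - 33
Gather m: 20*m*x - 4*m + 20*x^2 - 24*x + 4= m*(20*x - 4) + 20*x^2 - 24*x + 4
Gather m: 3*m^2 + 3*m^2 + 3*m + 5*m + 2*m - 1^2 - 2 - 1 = 6*m^2 + 10*m - 4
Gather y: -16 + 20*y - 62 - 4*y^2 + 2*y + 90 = -4*y^2 + 22*y + 12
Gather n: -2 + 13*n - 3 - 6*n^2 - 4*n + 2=-6*n^2 + 9*n - 3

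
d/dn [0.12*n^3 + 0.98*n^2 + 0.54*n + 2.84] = 0.36*n^2 + 1.96*n + 0.54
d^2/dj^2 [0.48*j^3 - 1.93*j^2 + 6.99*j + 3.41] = 2.88*j - 3.86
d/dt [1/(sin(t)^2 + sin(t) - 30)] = -(2*sin(t) + 1)*cos(t)/(sin(t)^2 + sin(t) - 30)^2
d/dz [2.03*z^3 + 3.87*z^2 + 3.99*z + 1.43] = 6.09*z^2 + 7.74*z + 3.99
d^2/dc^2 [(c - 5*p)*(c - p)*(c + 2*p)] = 6*c - 8*p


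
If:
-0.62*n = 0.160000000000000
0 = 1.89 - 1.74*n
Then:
No Solution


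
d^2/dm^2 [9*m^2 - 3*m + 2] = 18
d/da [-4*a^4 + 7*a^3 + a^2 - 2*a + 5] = -16*a^3 + 21*a^2 + 2*a - 2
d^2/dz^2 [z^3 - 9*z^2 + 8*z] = 6*z - 18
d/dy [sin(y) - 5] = cos(y)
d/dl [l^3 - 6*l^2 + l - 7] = 3*l^2 - 12*l + 1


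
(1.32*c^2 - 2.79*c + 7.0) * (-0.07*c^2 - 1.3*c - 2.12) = -0.0924*c^4 - 1.5207*c^3 + 0.3386*c^2 - 3.1852*c - 14.84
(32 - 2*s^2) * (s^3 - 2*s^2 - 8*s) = -2*s^5 + 4*s^4 + 48*s^3 - 64*s^2 - 256*s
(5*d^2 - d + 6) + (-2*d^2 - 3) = 3*d^2 - d + 3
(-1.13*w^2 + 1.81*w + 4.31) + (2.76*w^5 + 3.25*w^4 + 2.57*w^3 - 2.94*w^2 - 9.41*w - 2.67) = 2.76*w^5 + 3.25*w^4 + 2.57*w^3 - 4.07*w^2 - 7.6*w + 1.64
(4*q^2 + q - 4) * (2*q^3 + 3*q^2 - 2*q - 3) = 8*q^5 + 14*q^4 - 13*q^3 - 26*q^2 + 5*q + 12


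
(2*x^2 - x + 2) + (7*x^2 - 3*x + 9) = 9*x^2 - 4*x + 11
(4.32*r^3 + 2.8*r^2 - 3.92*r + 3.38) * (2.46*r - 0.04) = 10.6272*r^4 + 6.7152*r^3 - 9.7552*r^2 + 8.4716*r - 0.1352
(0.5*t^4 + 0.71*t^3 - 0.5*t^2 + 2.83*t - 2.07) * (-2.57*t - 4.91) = -1.285*t^5 - 4.2797*t^4 - 2.2011*t^3 - 4.8181*t^2 - 8.5754*t + 10.1637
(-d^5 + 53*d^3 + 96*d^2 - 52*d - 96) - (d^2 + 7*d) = -d^5 + 53*d^3 + 95*d^2 - 59*d - 96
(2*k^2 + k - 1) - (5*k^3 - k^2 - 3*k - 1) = -5*k^3 + 3*k^2 + 4*k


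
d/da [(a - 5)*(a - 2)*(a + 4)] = 3*a^2 - 6*a - 18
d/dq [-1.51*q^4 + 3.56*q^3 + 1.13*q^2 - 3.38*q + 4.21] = -6.04*q^3 + 10.68*q^2 + 2.26*q - 3.38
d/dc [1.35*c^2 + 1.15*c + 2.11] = 2.7*c + 1.15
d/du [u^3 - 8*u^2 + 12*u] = 3*u^2 - 16*u + 12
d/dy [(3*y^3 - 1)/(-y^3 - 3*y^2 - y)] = (-9*y^3*(y^2 + 3*y + 1) + (3*y^3 - 1)*(3*y^2 + 6*y + 1))/(y^2*(y^2 + 3*y + 1)^2)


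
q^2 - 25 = (q - 5)*(q + 5)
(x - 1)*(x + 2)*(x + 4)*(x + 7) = x^4 + 12*x^3 + 37*x^2 + 6*x - 56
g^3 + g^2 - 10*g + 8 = (g - 2)*(g - 1)*(g + 4)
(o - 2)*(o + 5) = o^2 + 3*o - 10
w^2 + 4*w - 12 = (w - 2)*(w + 6)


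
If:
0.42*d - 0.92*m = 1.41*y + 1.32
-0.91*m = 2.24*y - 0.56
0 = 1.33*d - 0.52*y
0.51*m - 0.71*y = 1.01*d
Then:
No Solution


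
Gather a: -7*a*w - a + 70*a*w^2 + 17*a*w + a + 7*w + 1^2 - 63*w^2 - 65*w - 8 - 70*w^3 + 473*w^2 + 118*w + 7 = a*(70*w^2 + 10*w) - 70*w^3 + 410*w^2 + 60*w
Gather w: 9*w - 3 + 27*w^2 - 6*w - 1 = 27*w^2 + 3*w - 4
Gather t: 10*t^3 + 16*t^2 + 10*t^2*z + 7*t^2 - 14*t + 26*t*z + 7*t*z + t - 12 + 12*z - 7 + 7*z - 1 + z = 10*t^3 + t^2*(10*z + 23) + t*(33*z - 13) + 20*z - 20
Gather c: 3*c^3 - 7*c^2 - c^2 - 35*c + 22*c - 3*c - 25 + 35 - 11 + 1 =3*c^3 - 8*c^2 - 16*c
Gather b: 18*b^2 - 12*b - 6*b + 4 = 18*b^2 - 18*b + 4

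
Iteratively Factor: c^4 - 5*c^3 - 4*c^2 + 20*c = (c - 5)*(c^3 - 4*c) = (c - 5)*(c + 2)*(c^2 - 2*c) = c*(c - 5)*(c + 2)*(c - 2)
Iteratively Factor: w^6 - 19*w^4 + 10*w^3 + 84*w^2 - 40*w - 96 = (w - 2)*(w^5 + 2*w^4 - 15*w^3 - 20*w^2 + 44*w + 48) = (w - 2)*(w + 4)*(w^4 - 2*w^3 - 7*w^2 + 8*w + 12) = (w - 2)*(w + 2)*(w + 4)*(w^3 - 4*w^2 + w + 6) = (w - 3)*(w - 2)*(w + 2)*(w + 4)*(w^2 - w - 2) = (w - 3)*(w - 2)*(w + 1)*(w + 2)*(w + 4)*(w - 2)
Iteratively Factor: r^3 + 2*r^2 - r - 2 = (r + 2)*(r^2 - 1) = (r - 1)*(r + 2)*(r + 1)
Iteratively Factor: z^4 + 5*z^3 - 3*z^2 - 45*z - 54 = (z - 3)*(z^3 + 8*z^2 + 21*z + 18) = (z - 3)*(z + 3)*(z^2 + 5*z + 6) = (z - 3)*(z + 2)*(z + 3)*(z + 3)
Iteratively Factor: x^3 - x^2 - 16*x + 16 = (x - 1)*(x^2 - 16) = (x - 1)*(x + 4)*(x - 4)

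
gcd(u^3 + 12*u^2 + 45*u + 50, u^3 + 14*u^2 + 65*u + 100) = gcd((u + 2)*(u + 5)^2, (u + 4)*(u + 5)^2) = u^2 + 10*u + 25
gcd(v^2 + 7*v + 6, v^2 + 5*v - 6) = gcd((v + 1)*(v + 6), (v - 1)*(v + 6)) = v + 6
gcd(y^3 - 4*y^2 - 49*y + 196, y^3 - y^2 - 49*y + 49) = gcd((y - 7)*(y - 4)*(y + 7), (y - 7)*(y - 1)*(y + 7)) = y^2 - 49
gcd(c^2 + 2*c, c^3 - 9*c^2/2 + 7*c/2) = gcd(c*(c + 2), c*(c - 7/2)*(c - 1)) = c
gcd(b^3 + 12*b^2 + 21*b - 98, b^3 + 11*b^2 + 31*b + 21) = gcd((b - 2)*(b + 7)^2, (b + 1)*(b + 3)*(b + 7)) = b + 7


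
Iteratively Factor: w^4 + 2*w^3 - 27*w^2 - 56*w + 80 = (w + 4)*(w^3 - 2*w^2 - 19*w + 20) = (w - 5)*(w + 4)*(w^2 + 3*w - 4) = (w - 5)*(w - 1)*(w + 4)*(w + 4)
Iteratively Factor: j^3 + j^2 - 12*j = (j)*(j^2 + j - 12) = j*(j + 4)*(j - 3)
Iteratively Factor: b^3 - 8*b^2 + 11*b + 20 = (b - 5)*(b^2 - 3*b - 4) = (b - 5)*(b + 1)*(b - 4)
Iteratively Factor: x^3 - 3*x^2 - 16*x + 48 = (x + 4)*(x^2 - 7*x + 12) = (x - 4)*(x + 4)*(x - 3)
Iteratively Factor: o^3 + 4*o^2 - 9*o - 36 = (o - 3)*(o^2 + 7*o + 12) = (o - 3)*(o + 3)*(o + 4)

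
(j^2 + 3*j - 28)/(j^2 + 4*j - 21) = (j - 4)/(j - 3)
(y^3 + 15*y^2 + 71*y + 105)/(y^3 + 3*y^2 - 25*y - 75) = (y + 7)/(y - 5)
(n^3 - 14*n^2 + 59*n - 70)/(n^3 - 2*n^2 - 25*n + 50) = (n - 7)/(n + 5)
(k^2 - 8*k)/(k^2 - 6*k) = (k - 8)/(k - 6)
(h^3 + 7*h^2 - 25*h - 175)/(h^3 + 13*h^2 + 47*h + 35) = (h - 5)/(h + 1)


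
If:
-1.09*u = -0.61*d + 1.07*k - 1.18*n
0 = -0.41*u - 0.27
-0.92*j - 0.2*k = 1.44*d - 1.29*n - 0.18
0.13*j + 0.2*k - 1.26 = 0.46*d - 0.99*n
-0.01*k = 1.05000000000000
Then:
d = -103.66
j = 126.05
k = -105.00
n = -42.23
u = -0.66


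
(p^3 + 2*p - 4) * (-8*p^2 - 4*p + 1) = -8*p^5 - 4*p^4 - 15*p^3 + 24*p^2 + 18*p - 4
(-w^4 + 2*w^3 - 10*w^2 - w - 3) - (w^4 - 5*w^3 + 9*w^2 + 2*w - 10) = -2*w^4 + 7*w^3 - 19*w^2 - 3*w + 7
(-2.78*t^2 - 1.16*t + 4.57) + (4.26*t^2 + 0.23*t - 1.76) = 1.48*t^2 - 0.93*t + 2.81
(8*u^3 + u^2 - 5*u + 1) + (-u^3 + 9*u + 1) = 7*u^3 + u^2 + 4*u + 2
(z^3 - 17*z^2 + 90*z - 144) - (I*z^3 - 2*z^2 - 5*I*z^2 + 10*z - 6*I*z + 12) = z^3 - I*z^3 - 15*z^2 + 5*I*z^2 + 80*z + 6*I*z - 156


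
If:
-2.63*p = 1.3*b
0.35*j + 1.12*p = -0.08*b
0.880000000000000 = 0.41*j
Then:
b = 1.59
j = 2.15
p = -0.78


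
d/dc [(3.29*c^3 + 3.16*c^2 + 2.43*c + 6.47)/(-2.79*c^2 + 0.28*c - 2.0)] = (-9.1791*c^4 + 1.8424*c^3 - 12.0755*c^2 + 23.4626*c - 6.6716)/(7.7841*c^4 - 1.5624*c^3 + 11.2384*c^2 - 1.12*c + 4.0)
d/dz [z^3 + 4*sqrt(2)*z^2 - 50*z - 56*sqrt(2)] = 3*z^2 + 8*sqrt(2)*z - 50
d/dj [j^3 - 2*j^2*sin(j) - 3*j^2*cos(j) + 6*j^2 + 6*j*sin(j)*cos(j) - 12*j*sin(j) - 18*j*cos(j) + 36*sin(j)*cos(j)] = 3*j^2*sin(j) - 2*j^2*cos(j) + 3*j^2 + 14*j*sin(j) - 18*j*cos(j) + 6*j*cos(2*j) + 12*j - 12*sin(j) + 3*sin(2*j) - 18*cos(j) + 36*cos(2*j)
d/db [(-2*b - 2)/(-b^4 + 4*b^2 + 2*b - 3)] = 2*(b^4 - 4*b^2 - 2*b + 2*(b + 1)*(-2*b^3 + 4*b + 1) + 3)/(b^4 - 4*b^2 - 2*b + 3)^2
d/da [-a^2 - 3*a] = -2*a - 3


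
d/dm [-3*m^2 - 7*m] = -6*m - 7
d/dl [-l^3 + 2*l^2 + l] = -3*l^2 + 4*l + 1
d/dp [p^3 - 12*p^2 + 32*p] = 3*p^2 - 24*p + 32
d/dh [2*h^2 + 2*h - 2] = 4*h + 2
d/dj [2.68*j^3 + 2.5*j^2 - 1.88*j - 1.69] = 8.04*j^2 + 5.0*j - 1.88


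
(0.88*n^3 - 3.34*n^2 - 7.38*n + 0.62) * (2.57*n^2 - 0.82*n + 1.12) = 2.2616*n^5 - 9.3054*n^4 - 15.2422*n^3 + 3.9042*n^2 - 8.774*n + 0.6944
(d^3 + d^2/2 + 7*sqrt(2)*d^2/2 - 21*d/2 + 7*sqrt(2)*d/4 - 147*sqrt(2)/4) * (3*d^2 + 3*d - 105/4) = 3*d^5 + 9*d^4/2 + 21*sqrt(2)*d^4/2 - 225*d^3/4 + 63*sqrt(2)*d^3/4 - 1575*sqrt(2)*d^2/8 - 357*d^2/8 - 2499*sqrt(2)*d/16 + 2205*d/8 + 15435*sqrt(2)/16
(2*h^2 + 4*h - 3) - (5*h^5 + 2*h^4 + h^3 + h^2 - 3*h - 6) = -5*h^5 - 2*h^4 - h^3 + h^2 + 7*h + 3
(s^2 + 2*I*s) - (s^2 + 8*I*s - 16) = -6*I*s + 16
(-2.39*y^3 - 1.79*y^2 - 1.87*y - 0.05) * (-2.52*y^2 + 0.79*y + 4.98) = 6.0228*y^5 + 2.6227*y^4 - 8.6039*y^3 - 10.2655*y^2 - 9.3521*y - 0.249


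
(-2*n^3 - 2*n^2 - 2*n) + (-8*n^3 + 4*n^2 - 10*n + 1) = -10*n^3 + 2*n^2 - 12*n + 1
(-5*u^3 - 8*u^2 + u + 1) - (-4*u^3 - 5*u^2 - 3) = -u^3 - 3*u^2 + u + 4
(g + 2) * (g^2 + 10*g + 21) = g^3 + 12*g^2 + 41*g + 42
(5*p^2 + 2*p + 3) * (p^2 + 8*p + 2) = 5*p^4 + 42*p^3 + 29*p^2 + 28*p + 6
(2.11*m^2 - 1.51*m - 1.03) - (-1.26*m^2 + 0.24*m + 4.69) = 3.37*m^2 - 1.75*m - 5.72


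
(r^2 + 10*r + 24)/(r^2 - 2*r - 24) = (r + 6)/(r - 6)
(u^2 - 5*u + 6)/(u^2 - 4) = (u - 3)/(u + 2)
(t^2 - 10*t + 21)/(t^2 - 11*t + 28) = (t - 3)/(t - 4)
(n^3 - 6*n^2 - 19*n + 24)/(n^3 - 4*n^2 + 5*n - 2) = (n^2 - 5*n - 24)/(n^2 - 3*n + 2)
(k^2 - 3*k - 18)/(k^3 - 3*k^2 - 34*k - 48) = (k - 6)/(k^2 - 6*k - 16)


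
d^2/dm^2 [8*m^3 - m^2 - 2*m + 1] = 48*m - 2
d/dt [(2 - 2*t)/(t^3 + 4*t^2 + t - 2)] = 2*(-t^3 - 4*t^2 - t + (t - 1)*(3*t^2 + 8*t + 1) + 2)/(t^3 + 4*t^2 + t - 2)^2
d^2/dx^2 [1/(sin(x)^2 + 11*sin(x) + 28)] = (-4*sin(x)^4 - 33*sin(x)^3 - 3*sin(x)^2 + 374*sin(x) + 186)/(sin(x)^2 + 11*sin(x) + 28)^3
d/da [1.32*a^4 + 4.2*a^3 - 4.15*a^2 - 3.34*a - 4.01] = 5.28*a^3 + 12.6*a^2 - 8.3*a - 3.34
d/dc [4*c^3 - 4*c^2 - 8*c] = 12*c^2 - 8*c - 8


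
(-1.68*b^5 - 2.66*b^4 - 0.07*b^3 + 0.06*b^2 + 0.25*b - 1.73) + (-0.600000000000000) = -1.68*b^5 - 2.66*b^4 - 0.07*b^3 + 0.06*b^2 + 0.25*b - 2.33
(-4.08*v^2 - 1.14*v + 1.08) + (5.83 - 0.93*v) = -4.08*v^2 - 2.07*v + 6.91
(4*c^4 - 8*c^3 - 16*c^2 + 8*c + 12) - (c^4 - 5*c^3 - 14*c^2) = 3*c^4 - 3*c^3 - 2*c^2 + 8*c + 12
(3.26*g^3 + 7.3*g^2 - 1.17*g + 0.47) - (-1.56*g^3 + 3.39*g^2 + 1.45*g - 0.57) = 4.82*g^3 + 3.91*g^2 - 2.62*g + 1.04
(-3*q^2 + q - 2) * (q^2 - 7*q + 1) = -3*q^4 + 22*q^3 - 12*q^2 + 15*q - 2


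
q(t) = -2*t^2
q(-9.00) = -162.00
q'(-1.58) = 6.32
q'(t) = -4*t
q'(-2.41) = 9.64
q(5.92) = -70.09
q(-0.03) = -0.00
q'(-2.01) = 8.04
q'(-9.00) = 36.00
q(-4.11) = -33.78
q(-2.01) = -8.08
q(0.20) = -0.08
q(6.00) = -72.00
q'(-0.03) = 0.12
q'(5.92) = -23.68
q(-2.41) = -11.62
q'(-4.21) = 16.84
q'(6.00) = -24.00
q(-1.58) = -4.99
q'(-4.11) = 16.44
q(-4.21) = -35.45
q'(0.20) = -0.80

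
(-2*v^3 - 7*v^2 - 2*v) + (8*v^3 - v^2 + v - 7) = 6*v^3 - 8*v^2 - v - 7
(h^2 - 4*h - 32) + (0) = h^2 - 4*h - 32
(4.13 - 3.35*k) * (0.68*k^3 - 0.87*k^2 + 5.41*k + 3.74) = -2.278*k^4 + 5.7229*k^3 - 21.7166*k^2 + 9.8143*k + 15.4462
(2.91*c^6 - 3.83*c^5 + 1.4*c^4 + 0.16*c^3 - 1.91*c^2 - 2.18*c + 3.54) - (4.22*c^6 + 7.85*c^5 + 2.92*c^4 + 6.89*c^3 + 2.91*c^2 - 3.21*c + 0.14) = -1.31*c^6 - 11.68*c^5 - 1.52*c^4 - 6.73*c^3 - 4.82*c^2 + 1.03*c + 3.4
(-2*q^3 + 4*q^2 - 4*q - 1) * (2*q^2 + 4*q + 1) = -4*q^5 + 6*q^3 - 14*q^2 - 8*q - 1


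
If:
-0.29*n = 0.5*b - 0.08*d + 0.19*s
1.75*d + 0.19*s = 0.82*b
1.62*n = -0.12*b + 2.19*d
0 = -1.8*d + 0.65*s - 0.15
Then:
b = -0.04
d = -0.03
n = -0.04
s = 0.14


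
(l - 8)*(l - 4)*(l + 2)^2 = l^4 - 8*l^3 - 12*l^2 + 80*l + 128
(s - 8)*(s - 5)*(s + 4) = s^3 - 9*s^2 - 12*s + 160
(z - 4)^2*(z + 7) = z^3 - z^2 - 40*z + 112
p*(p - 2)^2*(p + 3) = p^4 - p^3 - 8*p^2 + 12*p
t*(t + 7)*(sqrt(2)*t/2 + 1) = sqrt(2)*t^3/2 + t^2 + 7*sqrt(2)*t^2/2 + 7*t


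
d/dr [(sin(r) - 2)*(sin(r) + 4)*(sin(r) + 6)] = (3*sin(r)^2 + 16*sin(r) + 4)*cos(r)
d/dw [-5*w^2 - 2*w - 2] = -10*w - 2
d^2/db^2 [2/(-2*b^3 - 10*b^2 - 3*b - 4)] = 4*(2*(3*b + 5)*(2*b^3 + 10*b^2 + 3*b + 4) - (6*b^2 + 20*b + 3)^2)/(2*b^3 + 10*b^2 + 3*b + 4)^3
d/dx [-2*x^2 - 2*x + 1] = -4*x - 2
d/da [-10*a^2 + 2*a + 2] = 2 - 20*a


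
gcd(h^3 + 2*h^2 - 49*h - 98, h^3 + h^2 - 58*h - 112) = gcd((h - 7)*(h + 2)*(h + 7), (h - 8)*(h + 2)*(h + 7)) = h^2 + 9*h + 14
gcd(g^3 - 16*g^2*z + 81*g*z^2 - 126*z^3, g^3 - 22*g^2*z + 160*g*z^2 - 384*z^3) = -g + 6*z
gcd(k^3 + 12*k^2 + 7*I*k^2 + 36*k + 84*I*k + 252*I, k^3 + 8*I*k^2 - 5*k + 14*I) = k + 7*I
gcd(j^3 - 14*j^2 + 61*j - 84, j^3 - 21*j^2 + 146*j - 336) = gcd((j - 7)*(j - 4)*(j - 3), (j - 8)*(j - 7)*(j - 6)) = j - 7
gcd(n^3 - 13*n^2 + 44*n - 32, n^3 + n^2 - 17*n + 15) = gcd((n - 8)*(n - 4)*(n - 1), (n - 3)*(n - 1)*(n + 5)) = n - 1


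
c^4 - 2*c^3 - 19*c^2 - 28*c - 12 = (c - 6)*(c + 1)^2*(c + 2)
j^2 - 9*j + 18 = (j - 6)*(j - 3)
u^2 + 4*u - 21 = (u - 3)*(u + 7)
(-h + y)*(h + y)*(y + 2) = -h^2*y - 2*h^2 + y^3 + 2*y^2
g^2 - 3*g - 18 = (g - 6)*(g + 3)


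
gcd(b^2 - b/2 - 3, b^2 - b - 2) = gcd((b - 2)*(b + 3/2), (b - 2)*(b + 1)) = b - 2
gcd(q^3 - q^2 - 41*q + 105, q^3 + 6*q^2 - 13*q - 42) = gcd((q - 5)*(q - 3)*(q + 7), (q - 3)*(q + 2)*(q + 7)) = q^2 + 4*q - 21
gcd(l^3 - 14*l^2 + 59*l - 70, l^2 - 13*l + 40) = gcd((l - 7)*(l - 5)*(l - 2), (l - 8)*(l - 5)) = l - 5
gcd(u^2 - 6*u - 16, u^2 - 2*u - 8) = u + 2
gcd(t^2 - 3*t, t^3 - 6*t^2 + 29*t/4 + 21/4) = t - 3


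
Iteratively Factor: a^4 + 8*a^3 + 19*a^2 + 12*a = (a + 1)*(a^3 + 7*a^2 + 12*a) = a*(a + 1)*(a^2 + 7*a + 12) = a*(a + 1)*(a + 4)*(a + 3)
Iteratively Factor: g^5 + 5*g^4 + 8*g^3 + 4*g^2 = (g + 2)*(g^4 + 3*g^3 + 2*g^2) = (g + 2)^2*(g^3 + g^2) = g*(g + 2)^2*(g^2 + g) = g*(g + 1)*(g + 2)^2*(g)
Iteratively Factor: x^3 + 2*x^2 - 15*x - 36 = (x + 3)*(x^2 - x - 12) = (x - 4)*(x + 3)*(x + 3)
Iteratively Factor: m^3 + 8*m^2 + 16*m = (m + 4)*(m^2 + 4*m) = (m + 4)^2*(m)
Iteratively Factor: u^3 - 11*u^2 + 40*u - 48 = (u - 3)*(u^2 - 8*u + 16) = (u - 4)*(u - 3)*(u - 4)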